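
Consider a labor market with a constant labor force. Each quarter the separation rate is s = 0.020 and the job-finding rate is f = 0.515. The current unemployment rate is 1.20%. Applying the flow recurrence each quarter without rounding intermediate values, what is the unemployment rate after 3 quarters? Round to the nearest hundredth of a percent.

With a fixed labor force, u_{t+1} = u_t + s·(1−u_t) − f·u_t = u_t·(1−s−f) + s.
Here 1−s−f = 0.465 and s = 0.020.
u_1 = 0.012000 × 0.465 + 0.020 = 0.025580.
u_2 = 0.025580 × 0.465 + 0.020 = 0.031895.
u_3 = 0.031895 × 0.465 + 0.020 = 0.034831.

Unemployment rate after three quarters ≈ 3.48%.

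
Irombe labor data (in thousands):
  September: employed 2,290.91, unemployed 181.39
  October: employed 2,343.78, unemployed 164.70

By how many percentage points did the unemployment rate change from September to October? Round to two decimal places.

September: labor force = 2,290.91 + 181.39 = 2,472.30; u = 181.39/2,472.30 = 7.34%.
October: labor force = 2,343.78 + 164.70 = 2,508.48; u = 164.70/2,508.48 = 6.57%.
Change = 6.57% − 7.34% = −0.77 pp.

The unemployment rate changed by −0.77 percentage points.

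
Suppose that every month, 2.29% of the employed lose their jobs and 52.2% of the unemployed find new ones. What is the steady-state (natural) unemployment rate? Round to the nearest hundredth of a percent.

At steady state the flows balance: s·E = f·U, so U/(E+U) = s/(s+f).
u* = 2.29 / (2.29 + 52.2) = 2.29 / 54.49 = 4.20%.

Steady-state unemployment rate ≈ 4.20%.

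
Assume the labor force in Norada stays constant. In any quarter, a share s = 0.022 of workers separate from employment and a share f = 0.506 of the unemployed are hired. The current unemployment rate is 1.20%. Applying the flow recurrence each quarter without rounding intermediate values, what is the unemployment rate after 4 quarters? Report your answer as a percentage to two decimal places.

Unemployment rate after four quarters ≈ 4.02%.

With a fixed labor force, u_{t+1} = u_t + s·(1−u_t) − f·u_t = u_t·(1−s−f) + s.
Here 1−s−f = 0.472 and s = 0.022.
u_1 = 0.012000 × 0.472 + 0.022 = 0.027664.
u_2 = 0.027664 × 0.472 + 0.022 = 0.035057.
u_3 = 0.035057 × 0.472 + 0.022 = 0.038547.
u_4 = 0.038547 × 0.472 + 0.022 = 0.040194.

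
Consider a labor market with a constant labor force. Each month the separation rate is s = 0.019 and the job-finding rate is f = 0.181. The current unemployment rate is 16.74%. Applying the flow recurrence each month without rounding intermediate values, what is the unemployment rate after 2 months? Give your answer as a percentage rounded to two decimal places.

Unemployment rate after two months ≈ 14.13%.

With a fixed labor force, u_{t+1} = u_t + s·(1−u_t) − f·u_t = u_t·(1−s−f) + s.
Here 1−s−f = 0.800 and s = 0.019.
u_1 = 0.167400 × 0.800 + 0.019 = 0.152920.
u_2 = 0.152920 × 0.800 + 0.019 = 0.141336.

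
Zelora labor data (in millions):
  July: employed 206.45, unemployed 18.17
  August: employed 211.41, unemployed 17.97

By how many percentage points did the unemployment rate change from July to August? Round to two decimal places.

July: labor force = 206.45 + 18.17 = 224.62; u = 18.17/224.62 = 8.09%.
August: labor force = 211.41 + 17.97 = 229.38; u = 17.97/229.38 = 7.83%.
Change = 7.83% − 8.09% = −0.26 pp.

The unemployment rate changed by −0.26 percentage points.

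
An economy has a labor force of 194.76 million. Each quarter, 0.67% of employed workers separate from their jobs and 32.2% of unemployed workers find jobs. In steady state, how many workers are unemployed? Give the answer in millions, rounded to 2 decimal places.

Steady-state unemployment rate u* = s/(s+f) = 0.67/(0.67+32.2) = 0.020383.
Unemployed = u* × labor force = 0.020383 × 194.76 ≈ 3.97 million.

About 3.97 million are unemployed in steady state.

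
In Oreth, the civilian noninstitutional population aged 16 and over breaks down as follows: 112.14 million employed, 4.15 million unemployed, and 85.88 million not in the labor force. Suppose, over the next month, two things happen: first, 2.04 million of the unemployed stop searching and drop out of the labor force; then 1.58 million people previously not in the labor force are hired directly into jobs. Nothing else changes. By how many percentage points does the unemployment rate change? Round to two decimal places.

The unemployment rate changes by −1.75 percentage points.

Initially, labor force = 112.14 + 4.15 = 116.29 million, so u = 4.15/116.29 = 3.57%.
After the first change, unemployed and labor force both fall by 2.04 → E = 112.14, U = 2.11, labor force = 114.25 million.
After the second change, employed and labor force both rise by 1.58; unemployed unchanged → E = 113.72, U = 2.11, labor force = 115.83 million.
New unemployment rate = 2.11 / 115.83 = 1.82%.
Change = 1.82% − 3.57% = −1.75 percentage points.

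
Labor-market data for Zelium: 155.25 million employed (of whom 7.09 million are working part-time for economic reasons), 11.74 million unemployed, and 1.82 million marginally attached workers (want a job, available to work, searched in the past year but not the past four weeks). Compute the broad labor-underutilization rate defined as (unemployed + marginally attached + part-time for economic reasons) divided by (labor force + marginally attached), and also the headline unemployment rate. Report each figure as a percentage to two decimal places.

Labor force = 155.25 + 11.74 = 166.99 million.
Numerator = 11.74 + 1.82 + 7.09 = 20.65 million.
Denominator = 166.99 + 1.82 = 168.81 million.
Broad rate = 20.65 / 168.81 = 12.23%.
Headline unemployment rate = 11.74 / 166.99 = 7.03%.

Broad underutilization rate ≈ 12.23%; headline unemployment rate ≈ 7.03%.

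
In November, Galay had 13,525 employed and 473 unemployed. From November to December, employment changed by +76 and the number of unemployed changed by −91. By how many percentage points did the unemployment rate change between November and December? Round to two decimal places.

November: labor force = 13,525 + 473 = 13,998; u = 473/13,998 = 3.38%.
December: labor force = 13,601 + 382 = 13,983; u = 382/13,983 = 2.73%.
Change = 2.73% − 3.38% = −0.65 pp.

The unemployment rate changed by −0.65 percentage points.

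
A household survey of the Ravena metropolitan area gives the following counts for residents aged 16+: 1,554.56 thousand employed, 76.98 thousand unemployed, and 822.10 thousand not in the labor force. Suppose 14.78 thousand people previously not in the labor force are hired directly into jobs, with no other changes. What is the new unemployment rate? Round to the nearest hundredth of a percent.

Initially, labor force = 1,554.56 + 76.98 = 1,631.54 thousand, so u = 76.98/1,631.54 = 4.72%.
After the change, employed and labor force both rise by 14.78; unemployed unchanged → E = 1,569.34, U = 76.98, labor force = 1,646.32 thousand.
New unemployment rate = 76.98 / 1,646.32 = 4.68%.

New unemployment rate ≈ 4.68%.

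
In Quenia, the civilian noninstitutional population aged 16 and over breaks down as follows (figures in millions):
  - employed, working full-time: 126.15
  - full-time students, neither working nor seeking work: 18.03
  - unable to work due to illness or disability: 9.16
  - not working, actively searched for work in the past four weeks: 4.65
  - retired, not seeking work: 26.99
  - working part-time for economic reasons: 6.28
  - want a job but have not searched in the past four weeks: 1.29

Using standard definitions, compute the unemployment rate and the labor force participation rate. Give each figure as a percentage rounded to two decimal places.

Employed = 126.15 + 6.28 = 132.43 million (anyone who worked, including part-time for economic reasons, counts as employed).
Unemployed = 4.65 million.
Labor force = 132.43 + 4.65 = 137.08 million.
Not in labor force = 18.03 + 9.16 + 26.99 + 1.29 = 55.47 million (those not working and not actively searching are outside the labor force — including those who want a job but have given up searching).
Civilian working-age population = 137.08 + 55.47 = 192.55 million.
Unemployment rate = 4.65 / 137.08 = 3.39%.
Labor force participation rate = 137.08 / 192.55 = 71.19%.

Unemployment rate ≈ 3.39%; labor force participation rate ≈ 71.19%.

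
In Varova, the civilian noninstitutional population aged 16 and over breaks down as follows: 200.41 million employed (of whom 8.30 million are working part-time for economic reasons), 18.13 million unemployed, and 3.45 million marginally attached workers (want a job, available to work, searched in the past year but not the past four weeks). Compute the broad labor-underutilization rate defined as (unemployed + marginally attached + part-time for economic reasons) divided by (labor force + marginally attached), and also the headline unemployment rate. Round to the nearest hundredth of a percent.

Labor force = 200.41 + 18.13 = 218.54 million.
Numerator = 18.13 + 3.45 + 8.30 = 29.88 million.
Denominator = 218.54 + 3.45 = 221.99 million.
Broad rate = 29.88 / 221.99 = 13.46%.
Headline unemployment rate = 18.13 / 218.54 = 8.30%.

Broad underutilization rate ≈ 13.46%; headline unemployment rate ≈ 8.30%.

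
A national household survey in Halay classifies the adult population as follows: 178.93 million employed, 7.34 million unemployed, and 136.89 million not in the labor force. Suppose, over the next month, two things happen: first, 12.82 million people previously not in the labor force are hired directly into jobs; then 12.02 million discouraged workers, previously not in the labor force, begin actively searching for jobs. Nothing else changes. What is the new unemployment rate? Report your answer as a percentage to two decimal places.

New unemployment rate ≈ 9.17%.

Initially, labor force = 178.93 + 7.34 = 186.27 million, so u = 7.34/186.27 = 3.94%.
After the first change, employed and labor force both rise by 12.82; unemployed unchanged → E = 191.75, U = 7.34, labor force = 199.09 million.
After the second change, unemployed and labor force both rise by 12.02 → E = 191.75, U = 19.36, labor force = 211.11 million.
New unemployment rate = 19.36 / 211.11 = 9.17%.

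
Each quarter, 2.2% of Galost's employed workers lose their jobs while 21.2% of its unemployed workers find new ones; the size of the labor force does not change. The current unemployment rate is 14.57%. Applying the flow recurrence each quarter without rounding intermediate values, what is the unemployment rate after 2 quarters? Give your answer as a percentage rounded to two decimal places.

Unemployment rate after two quarters ≈ 12.43%.

With a fixed labor force, u_{t+1} = u_t + s·(1−u_t) − f·u_t = u_t·(1−s−f) + s.
Here 1−s−f = 0.766 and s = 0.022.
u_1 = 0.145700 × 0.766 + 0.022 = 0.133606.
u_2 = 0.133606 × 0.766 + 0.022 = 0.124342.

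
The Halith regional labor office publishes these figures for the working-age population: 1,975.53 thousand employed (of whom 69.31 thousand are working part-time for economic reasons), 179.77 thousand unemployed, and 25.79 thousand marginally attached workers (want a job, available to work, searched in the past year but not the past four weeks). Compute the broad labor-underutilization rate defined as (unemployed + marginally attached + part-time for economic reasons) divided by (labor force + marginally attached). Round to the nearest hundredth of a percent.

Labor force = 1,975.53 + 179.77 = 2,155.30 thousand.
Numerator = 179.77 + 25.79 + 69.31 = 274.87 thousand.
Denominator = 2,155.30 + 25.79 = 2,181.09 thousand.
Broad rate = 274.87 / 2,181.09 = 12.60%.

Broad underutilization rate ≈ 12.60%.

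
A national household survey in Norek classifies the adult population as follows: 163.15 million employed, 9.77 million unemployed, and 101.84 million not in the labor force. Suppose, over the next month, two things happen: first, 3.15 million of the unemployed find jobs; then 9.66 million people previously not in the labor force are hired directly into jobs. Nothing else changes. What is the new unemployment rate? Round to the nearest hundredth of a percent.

Initially, labor force = 163.15 + 9.77 = 172.92 million, so u = 9.77/172.92 = 5.65%.
After the first change, unemployed falls and employed rises by 3.15; labor force unchanged → E = 166.30, U = 6.62, labor force = 172.92 million.
After the second change, employed and labor force both rise by 9.66; unemployed unchanged → E = 175.96, U = 6.62, labor force = 182.58 million.
New unemployment rate = 6.62 / 182.58 = 3.63%.

New unemployment rate ≈ 3.63%.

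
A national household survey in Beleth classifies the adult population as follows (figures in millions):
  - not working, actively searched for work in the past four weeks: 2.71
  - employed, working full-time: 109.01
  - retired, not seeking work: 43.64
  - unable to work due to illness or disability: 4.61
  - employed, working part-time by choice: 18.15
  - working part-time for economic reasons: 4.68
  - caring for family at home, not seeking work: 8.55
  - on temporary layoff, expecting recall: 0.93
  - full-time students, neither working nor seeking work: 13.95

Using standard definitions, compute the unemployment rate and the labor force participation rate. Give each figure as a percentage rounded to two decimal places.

Employed = 109.01 + 18.15 + 4.68 = 131.84 million (anyone who worked, including part-time for economic reasons, counts as employed).
Unemployed = 2.71 + 0.93 = 3.64 million (jobless and actively searching, or on temporary layoff).
Labor force = 131.84 + 3.64 = 135.48 million.
Not in labor force = 43.64 + 4.61 + 8.55 + 13.95 = 70.75 million (those not working and not actively searching are outside the labor force).
Civilian working-age population = 135.48 + 70.75 = 206.23 million.
Unemployment rate = 3.64 / 135.48 = 2.69%.
Labor force participation rate = 135.48 / 206.23 = 65.69%.

Unemployment rate ≈ 2.69%; labor force participation rate ≈ 65.69%.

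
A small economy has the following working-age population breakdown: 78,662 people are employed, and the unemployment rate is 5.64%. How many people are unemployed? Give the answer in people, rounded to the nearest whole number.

About 4,702 are unemployed.

Let U be the number unemployed. The labor force is E + U, and U/(E+U) = 0.0564.
So U = 0.0564 × 78,662 / (1 − 0.0564) = 4436.54 / 0.9436 ≈ 4,702.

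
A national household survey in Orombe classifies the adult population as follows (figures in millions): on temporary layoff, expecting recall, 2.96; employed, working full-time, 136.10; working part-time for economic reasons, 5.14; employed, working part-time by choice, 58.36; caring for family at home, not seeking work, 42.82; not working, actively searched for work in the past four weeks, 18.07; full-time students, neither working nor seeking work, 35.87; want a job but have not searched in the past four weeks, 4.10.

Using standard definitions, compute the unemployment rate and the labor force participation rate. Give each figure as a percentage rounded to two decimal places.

Unemployment rate ≈ 9.53%; labor force participation rate ≈ 72.71%.

Employed = 136.10 + 5.14 + 58.36 = 199.60 million (anyone who worked, including part-time for economic reasons, counts as employed).
Unemployed = 2.96 + 18.07 = 21.03 million (jobless and actively searching, or on temporary layoff).
Labor force = 199.60 + 21.03 = 220.63 million.
Not in labor force = 42.82 + 35.87 + 4.10 = 82.79 million (those not working and not actively searching are outside the labor force — including those who want a job but have given up searching).
Civilian working-age population = 220.63 + 82.79 = 303.42 million.
Unemployment rate = 21.03 / 220.63 = 9.53%.
Labor force participation rate = 220.63 / 303.42 = 72.71%.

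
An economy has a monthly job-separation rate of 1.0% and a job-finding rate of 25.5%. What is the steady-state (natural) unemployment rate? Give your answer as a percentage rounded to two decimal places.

At steady state the flows balance: s·E = f·U, so U/(E+U) = s/(s+f).
u* = 1.0 / (1.0 + 25.5) = 1.0 / 26.50 = 3.77%.

Steady-state unemployment rate ≈ 3.77%.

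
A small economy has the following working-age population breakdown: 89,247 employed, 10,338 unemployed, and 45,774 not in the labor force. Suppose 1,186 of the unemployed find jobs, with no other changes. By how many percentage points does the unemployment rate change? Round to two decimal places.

Initially, labor force = 89,247 + 10,338 = 99,585, so u = 10,338/99,585 = 10.38%.
After the change, unemployed falls and employed rises by 1,186; labor force unchanged → E = 90,433, U = 9,152, labor force = 99,585.
New unemployment rate = 9,152 / 99,585 = 9.19%.
Change = 9.19% − 10.38% = −1.19 percentage points.

The unemployment rate changes by −1.19 percentage points.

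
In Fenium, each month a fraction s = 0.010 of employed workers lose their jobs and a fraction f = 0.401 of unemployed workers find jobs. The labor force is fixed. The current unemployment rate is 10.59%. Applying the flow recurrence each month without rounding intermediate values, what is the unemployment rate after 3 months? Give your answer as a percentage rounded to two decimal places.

Unemployment rate after three months ≈ 4.10%.

With a fixed labor force, u_{t+1} = u_t + s·(1−u_t) − f·u_t = u_t·(1−s−f) + s.
Here 1−s−f = 0.589 and s = 0.010.
u_1 = 0.105900 × 0.589 + 0.010 = 0.072375.
u_2 = 0.072375 × 0.589 + 0.010 = 0.052629.
u_3 = 0.052629 × 0.589 + 0.010 = 0.040998.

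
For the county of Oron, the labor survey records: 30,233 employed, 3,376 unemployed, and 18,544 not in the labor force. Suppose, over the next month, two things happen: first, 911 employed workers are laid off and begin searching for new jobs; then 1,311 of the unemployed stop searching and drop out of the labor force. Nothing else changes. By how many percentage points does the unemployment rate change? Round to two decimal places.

The unemployment rate changes by −0.83 percentage points.

Initially, labor force = 30,233 + 3,376 = 33,609, so u = 3,376/33,609 = 10.04%.
After the first change, employed falls and unemployed rises by 911; labor force unchanged → E = 29,322, U = 4,287, labor force = 33,609.
After the second change, unemployed and labor force both fall by 1,311 → E = 29,322, U = 2,976, labor force = 32,298.
New unemployment rate = 2,976 / 32,298 = 9.21%.
Change = 9.21% − 10.04% = −0.83 percentage points.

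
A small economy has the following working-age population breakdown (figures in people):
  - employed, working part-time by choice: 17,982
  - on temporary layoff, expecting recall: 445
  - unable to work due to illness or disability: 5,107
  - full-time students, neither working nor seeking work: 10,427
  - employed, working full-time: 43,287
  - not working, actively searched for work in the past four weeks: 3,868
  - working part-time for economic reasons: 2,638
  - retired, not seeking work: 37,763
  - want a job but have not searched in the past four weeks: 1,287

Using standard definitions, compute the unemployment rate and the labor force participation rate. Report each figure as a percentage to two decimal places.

Unemployment rate ≈ 6.32%; labor force participation rate ≈ 55.55%.

Employed = 17,982 + 43,287 + 2,638 = 63,907 (anyone who worked, including part-time for economic reasons, counts as employed).
Unemployed = 445 + 3,868 = 4,313 (jobless and actively searching, or on temporary layoff).
Labor force = 63,907 + 4,313 = 68,220.
Not in labor force = 5,107 + 10,427 + 37,763 + 1,287 = 54,584 (those not working and not actively searching are outside the labor force — including those who want a job but have given up searching).
Civilian working-age population = 68,220 + 54,584 = 122,804.
Unemployment rate = 4,313 / 68,220 = 6.32%.
Labor force participation rate = 68,220 / 122,804 = 55.55%.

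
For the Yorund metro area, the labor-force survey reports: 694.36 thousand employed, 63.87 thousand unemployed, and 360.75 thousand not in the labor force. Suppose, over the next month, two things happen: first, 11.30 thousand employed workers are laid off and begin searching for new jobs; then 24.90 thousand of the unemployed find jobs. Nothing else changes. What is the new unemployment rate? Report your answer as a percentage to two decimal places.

Initially, labor force = 694.36 + 63.87 = 758.23 thousand, so u = 63.87/758.23 = 8.42%.
After the first change, employed falls and unemployed rises by 11.30; labor force unchanged → E = 683.06, U = 75.17, labor force = 758.23 thousand.
After the second change, unemployed falls and employed rises by 24.90; labor force unchanged → E = 707.96, U = 50.27, labor force = 758.23 thousand.
New unemployment rate = 50.27 / 758.23 = 6.63%.

New unemployment rate ≈ 6.63%.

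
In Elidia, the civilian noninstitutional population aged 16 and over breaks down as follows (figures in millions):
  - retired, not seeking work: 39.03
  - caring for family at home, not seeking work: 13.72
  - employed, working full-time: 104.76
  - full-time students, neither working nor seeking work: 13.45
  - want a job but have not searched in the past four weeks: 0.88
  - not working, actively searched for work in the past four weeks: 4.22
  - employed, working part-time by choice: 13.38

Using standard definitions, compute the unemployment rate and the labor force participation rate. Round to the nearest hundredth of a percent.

Unemployment rate ≈ 3.45%; labor force participation rate ≈ 64.59%.

Employed = 104.76 + 13.38 = 118.14 million.
Unemployed = 4.22 million.
Labor force = 118.14 + 4.22 = 122.36 million.
Not in labor force = 39.03 + 13.72 + 13.45 + 0.88 = 67.08 million (those not working and not actively searching are outside the labor force — including those who want a job but have given up searching).
Civilian working-age population = 122.36 + 67.08 = 189.44 million.
Unemployment rate = 4.22 / 122.36 = 3.45%.
Labor force participation rate = 122.36 / 189.44 = 64.59%.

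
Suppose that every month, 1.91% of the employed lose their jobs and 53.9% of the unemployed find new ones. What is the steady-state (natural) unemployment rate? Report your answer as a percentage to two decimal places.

At steady state the flows balance: s·E = f·U, so U/(E+U) = s/(s+f).
u* = 1.91 / (1.91 + 53.9) = 1.91 / 55.81 = 3.42%.

Steady-state unemployment rate ≈ 3.42%.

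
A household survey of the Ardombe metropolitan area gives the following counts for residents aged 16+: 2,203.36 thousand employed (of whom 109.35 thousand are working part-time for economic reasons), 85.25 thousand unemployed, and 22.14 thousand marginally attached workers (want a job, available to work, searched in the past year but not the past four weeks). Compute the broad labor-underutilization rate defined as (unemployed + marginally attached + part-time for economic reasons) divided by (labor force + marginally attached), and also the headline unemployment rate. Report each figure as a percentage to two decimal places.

Labor force = 2,203.36 + 85.25 = 2,288.61 thousand.
Numerator = 85.25 + 22.14 + 109.35 = 216.74 thousand.
Denominator = 2,288.61 + 22.14 = 2,310.75 thousand.
Broad rate = 216.74 / 2,310.75 = 9.38%.
Headline unemployment rate = 85.25 / 2,288.61 = 3.72%.

Broad underutilization rate ≈ 9.38%; headline unemployment rate ≈ 3.72%.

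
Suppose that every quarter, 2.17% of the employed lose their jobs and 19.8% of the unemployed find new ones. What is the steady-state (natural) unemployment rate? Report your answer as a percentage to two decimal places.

Steady-state unemployment rate ≈ 9.88%.

At steady state the flows balance: s·E = f·U, so U/(E+U) = s/(s+f).
u* = 2.17 / (2.17 + 19.8) = 2.17 / 21.97 = 9.88%.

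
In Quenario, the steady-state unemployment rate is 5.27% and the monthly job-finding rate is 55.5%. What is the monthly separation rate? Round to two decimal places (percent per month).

From u* = s/(s+f): s = u·f/(1−u).
s = 0.0527 × 55.5 / (1 − 0.0527) = 2.9248 / 0.9473 ≈ 3.09% per month.

Separation rate ≈ 3.09% per month.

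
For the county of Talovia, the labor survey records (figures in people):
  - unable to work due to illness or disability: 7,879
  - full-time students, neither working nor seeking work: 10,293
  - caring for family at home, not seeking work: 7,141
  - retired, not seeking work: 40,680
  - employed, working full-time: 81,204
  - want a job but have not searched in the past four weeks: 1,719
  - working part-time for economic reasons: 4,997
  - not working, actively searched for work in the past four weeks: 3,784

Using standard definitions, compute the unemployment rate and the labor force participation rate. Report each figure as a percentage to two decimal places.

Employed = 81,204 + 4,997 = 86,201 (anyone who worked, including part-time for economic reasons, counts as employed).
Unemployed = 3,784.
Labor force = 86,201 + 3,784 = 89,985.
Not in labor force = 7,879 + 10,293 + 7,141 + 40,680 + 1,719 = 67,712 (those not working and not actively searching are outside the labor force — including those who want a job but have given up searching).
Civilian working-age population = 89,985 + 67,712 = 157,697.
Unemployment rate = 3,784 / 89,985 = 4.21%.
Labor force participation rate = 89,985 / 157,697 = 57.06%.

Unemployment rate ≈ 4.21%; labor force participation rate ≈ 57.06%.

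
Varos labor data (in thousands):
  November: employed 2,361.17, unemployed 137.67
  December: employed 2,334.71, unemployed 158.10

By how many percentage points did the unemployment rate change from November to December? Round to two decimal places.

November: labor force = 2,361.17 + 137.67 = 2,498.84; u = 137.67/2,498.84 = 5.51%.
December: labor force = 2,334.71 + 158.10 = 2,492.81; u = 158.10/2,492.81 = 6.34%.
Change = 6.34% − 5.51% = +0.83 pp.

The unemployment rate changed by +0.83 percentage points.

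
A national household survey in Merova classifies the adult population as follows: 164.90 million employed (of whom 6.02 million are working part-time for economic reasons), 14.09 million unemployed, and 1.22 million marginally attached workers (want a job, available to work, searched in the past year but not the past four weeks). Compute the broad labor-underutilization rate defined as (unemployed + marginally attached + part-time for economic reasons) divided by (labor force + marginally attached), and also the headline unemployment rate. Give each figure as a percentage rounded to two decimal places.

Broad underutilization rate ≈ 11.84%; headline unemployment rate ≈ 7.87%.

Labor force = 164.90 + 14.09 = 178.99 million.
Numerator = 14.09 + 1.22 + 6.02 = 21.33 million.
Denominator = 178.99 + 1.22 = 180.21 million.
Broad rate = 21.33 / 180.21 = 11.84%.
Headline unemployment rate = 14.09 / 178.99 = 7.87%.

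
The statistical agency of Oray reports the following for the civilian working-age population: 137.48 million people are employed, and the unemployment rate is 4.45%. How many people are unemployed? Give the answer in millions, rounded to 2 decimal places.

About 6.40 million are unemployed.

Let U be the number unemployed. The labor force is E + U, and U/(E+U) = 0.0445.
So U = 0.0445 × 137.48 / (1 − 0.0445) = 6.1179 / 0.9555 ≈ 6.40 million.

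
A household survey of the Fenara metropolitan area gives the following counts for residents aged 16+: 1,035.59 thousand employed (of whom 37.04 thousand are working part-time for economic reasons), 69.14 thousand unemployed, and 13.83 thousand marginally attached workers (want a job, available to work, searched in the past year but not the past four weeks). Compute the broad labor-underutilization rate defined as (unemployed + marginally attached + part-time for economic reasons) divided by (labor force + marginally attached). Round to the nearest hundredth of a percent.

Broad underutilization rate ≈ 10.73%.

Labor force = 1,035.59 + 69.14 = 1,104.73 thousand.
Numerator = 69.14 + 13.83 + 37.04 = 120.01 thousand.
Denominator = 1,104.73 + 13.83 = 1,118.56 thousand.
Broad rate = 120.01 / 1,118.56 = 10.73%.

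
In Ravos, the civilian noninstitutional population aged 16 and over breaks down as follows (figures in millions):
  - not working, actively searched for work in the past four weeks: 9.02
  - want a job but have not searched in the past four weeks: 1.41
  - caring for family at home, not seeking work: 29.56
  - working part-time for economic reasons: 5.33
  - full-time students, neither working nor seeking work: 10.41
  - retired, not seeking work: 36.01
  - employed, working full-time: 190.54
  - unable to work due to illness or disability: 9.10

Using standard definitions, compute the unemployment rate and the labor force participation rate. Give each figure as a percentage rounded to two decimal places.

Unemployment rate ≈ 4.40%; labor force participation rate ≈ 70.32%.

Employed = 5.33 + 190.54 = 195.87 million (anyone who worked, including part-time for economic reasons, counts as employed).
Unemployed = 9.02 million.
Labor force = 195.87 + 9.02 = 204.89 million.
Not in labor force = 1.41 + 29.56 + 10.41 + 36.01 + 9.10 = 86.49 million (those not working and not actively searching are outside the labor force — including those who want a job but have given up searching).
Civilian working-age population = 204.89 + 86.49 = 291.38 million.
Unemployment rate = 9.02 / 204.89 = 4.40%.
Labor force participation rate = 204.89 / 291.38 = 70.32%.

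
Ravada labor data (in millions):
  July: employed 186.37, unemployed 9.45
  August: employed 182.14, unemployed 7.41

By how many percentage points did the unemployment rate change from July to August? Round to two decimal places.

The unemployment rate changed by −0.92 percentage points.

July: labor force = 186.37 + 9.45 = 195.82; u = 9.45/195.82 = 4.83%.
August: labor force = 182.14 + 7.41 = 189.55; u = 7.41/189.55 = 3.91%.
Change = 3.91% − 4.83% = −0.92 pp.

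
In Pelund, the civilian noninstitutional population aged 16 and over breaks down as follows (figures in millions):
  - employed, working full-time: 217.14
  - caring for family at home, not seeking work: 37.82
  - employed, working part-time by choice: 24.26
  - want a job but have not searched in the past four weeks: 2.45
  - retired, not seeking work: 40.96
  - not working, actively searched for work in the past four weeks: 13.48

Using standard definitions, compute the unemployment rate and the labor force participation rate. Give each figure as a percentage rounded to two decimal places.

Unemployment rate ≈ 5.29%; labor force participation rate ≈ 75.83%.

Employed = 217.14 + 24.26 = 241.40 million.
Unemployed = 13.48 million.
Labor force = 241.40 + 13.48 = 254.88 million.
Not in labor force = 37.82 + 2.45 + 40.96 = 81.23 million (those not working and not actively searching are outside the labor force — including those who want a job but have given up searching).
Civilian working-age population = 254.88 + 81.23 = 336.11 million.
Unemployment rate = 13.48 / 254.88 = 5.29%.
Labor force participation rate = 254.88 / 336.11 = 75.83%.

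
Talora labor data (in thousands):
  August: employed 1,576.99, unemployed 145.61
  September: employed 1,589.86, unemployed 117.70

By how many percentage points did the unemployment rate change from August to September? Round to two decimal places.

August: labor force = 1,576.99 + 145.61 = 1,722.60; u = 145.61/1,722.60 = 8.45%.
September: labor force = 1,589.86 + 117.70 = 1,707.56; u = 117.70/1,707.56 = 6.89%.
Change = 6.89% − 8.45% = −1.56 pp.

The unemployment rate changed by −1.56 percentage points.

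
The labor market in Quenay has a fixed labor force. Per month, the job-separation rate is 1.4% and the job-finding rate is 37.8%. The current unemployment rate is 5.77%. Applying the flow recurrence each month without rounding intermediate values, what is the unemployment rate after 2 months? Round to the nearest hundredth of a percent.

With a fixed labor force, u_{t+1} = u_t + s·(1−u_t) − f·u_t = u_t·(1−s−f) + s.
Here 1−s−f = 0.608 and s = 0.014.
u_1 = 0.057700 × 0.608 + 0.014 = 0.049082.
u_2 = 0.049082 × 0.608 + 0.014 = 0.043842.

Unemployment rate after two months ≈ 4.38%.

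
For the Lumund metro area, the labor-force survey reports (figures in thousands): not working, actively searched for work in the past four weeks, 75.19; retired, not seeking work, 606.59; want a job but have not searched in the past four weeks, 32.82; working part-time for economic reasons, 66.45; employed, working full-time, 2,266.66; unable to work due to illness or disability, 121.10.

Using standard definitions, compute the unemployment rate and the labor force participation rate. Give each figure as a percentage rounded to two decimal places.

Employed = 66.45 + 2,266.66 = 2,333.11 thousand (anyone who worked, including part-time for economic reasons, counts as employed).
Unemployed = 75.19 thousand.
Labor force = 2,333.11 + 75.19 = 2,408.30 thousand.
Not in labor force = 606.59 + 32.82 + 121.10 = 760.51 thousand (those not working and not actively searching are outside the labor force — including those who want a job but have given up searching).
Civilian working-age population = 2,408.30 + 760.51 = 3,168.81 thousand.
Unemployment rate = 75.19 / 2,408.30 = 3.12%.
Labor force participation rate = 2,408.30 / 3,168.81 = 76.00%.

Unemployment rate ≈ 3.12%; labor force participation rate ≈ 76.00%.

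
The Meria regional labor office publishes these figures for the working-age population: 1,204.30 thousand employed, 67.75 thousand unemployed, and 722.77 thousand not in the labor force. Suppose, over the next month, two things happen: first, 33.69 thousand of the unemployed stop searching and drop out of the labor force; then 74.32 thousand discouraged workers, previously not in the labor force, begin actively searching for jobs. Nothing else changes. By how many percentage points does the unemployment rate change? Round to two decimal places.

The unemployment rate changes by +2.93 percentage points.

Initially, labor force = 1,204.30 + 67.75 = 1,272.05 thousand, so u = 67.75/1,272.05 = 5.33%.
After the first change, unemployed and labor force both fall by 33.69 → E = 1,204.30, U = 34.06, labor force = 1,238.36 thousand.
After the second change, unemployed and labor force both rise by 74.32 → E = 1,204.30, U = 108.38, labor force = 1,312.68 thousand.
New unemployment rate = 108.38 / 1,312.68 = 8.26%.
Change = 8.26% − 5.33% = +2.93 percentage points.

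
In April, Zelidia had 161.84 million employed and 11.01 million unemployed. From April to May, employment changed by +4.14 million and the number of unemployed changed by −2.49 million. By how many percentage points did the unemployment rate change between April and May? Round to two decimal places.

April: labor force = 161.84 + 11.01 = 172.85; u = 11.01/172.85 = 6.37%.
May: labor force = 165.98 + 8.52 = 174.50; u = 8.52/174.50 = 4.88%.
Change = 4.88% − 6.37% = −1.49 pp.

The unemployment rate changed by −1.49 percentage points.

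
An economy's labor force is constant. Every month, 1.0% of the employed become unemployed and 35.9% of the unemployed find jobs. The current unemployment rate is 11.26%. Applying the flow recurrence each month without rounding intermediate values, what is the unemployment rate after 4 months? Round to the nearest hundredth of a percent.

With a fixed labor force, u_{t+1} = u_t + s·(1−u_t) − f·u_t = u_t·(1−s−f) + s.
Here 1−s−f = 0.631 and s = 0.010.
u_1 = 0.112600 × 0.631 + 0.010 = 0.081051.
u_2 = 0.081051 × 0.631 + 0.010 = 0.061143.
u_3 = 0.061143 × 0.631 + 0.010 = 0.048581.
u_4 = 0.048581 × 0.631 + 0.010 = 0.040655.

Unemployment rate after four months ≈ 4.07%.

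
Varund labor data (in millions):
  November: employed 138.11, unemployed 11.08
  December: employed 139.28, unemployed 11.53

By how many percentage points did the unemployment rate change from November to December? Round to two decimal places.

The unemployment rate changed by +0.22 percentage points.

November: labor force = 138.11 + 11.08 = 149.19; u = 11.08/149.19 = 7.43%.
December: labor force = 139.28 + 11.53 = 150.81; u = 11.53/150.81 = 7.65%.
Change = 7.65% − 7.43% = +0.22 pp.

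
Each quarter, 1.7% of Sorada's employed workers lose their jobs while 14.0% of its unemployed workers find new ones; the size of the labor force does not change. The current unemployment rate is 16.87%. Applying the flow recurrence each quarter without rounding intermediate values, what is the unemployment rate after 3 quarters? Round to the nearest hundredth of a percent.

With a fixed labor force, u_{t+1} = u_t + s·(1−u_t) − f·u_t = u_t·(1−s−f) + s.
Here 1−s−f = 0.843 and s = 0.017.
u_1 = 0.168700 × 0.843 + 0.017 = 0.159214.
u_2 = 0.159214 × 0.843 + 0.017 = 0.151217.
u_3 = 0.151217 × 0.843 + 0.017 = 0.144476.

Unemployment rate after three quarters ≈ 14.45%.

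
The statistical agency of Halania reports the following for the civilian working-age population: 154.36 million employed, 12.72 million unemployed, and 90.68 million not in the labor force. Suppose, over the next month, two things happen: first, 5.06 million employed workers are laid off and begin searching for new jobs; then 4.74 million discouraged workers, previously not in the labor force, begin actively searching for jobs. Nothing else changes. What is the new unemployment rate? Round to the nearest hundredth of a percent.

Initially, labor force = 154.36 + 12.72 = 167.08 million, so u = 12.72/167.08 = 7.61%.
After the first change, employed falls and unemployed rises by 5.06; labor force unchanged → E = 149.30, U = 17.78, labor force = 167.08 million.
After the second change, unemployed and labor force both rise by 4.74 → E = 149.30, U = 22.52, labor force = 171.82 million.
New unemployment rate = 22.52 / 171.82 = 13.11%.

New unemployment rate ≈ 13.11%.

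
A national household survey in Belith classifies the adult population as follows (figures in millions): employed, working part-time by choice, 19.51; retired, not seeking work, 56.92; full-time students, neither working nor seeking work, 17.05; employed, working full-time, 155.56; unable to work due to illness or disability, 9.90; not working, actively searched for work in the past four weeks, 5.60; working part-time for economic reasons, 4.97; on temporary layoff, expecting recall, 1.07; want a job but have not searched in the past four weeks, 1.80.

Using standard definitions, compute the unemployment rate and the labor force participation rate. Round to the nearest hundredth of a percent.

Employed = 19.51 + 155.56 + 4.97 = 180.04 million (anyone who worked, including part-time for economic reasons, counts as employed).
Unemployed = 5.60 + 1.07 = 6.67 million (jobless and actively searching, or on temporary layoff).
Labor force = 180.04 + 6.67 = 186.71 million.
Not in labor force = 56.92 + 17.05 + 9.90 + 1.80 = 85.67 million (those not working and not actively searching are outside the labor force — including those who want a job but have given up searching).
Civilian working-age population = 186.71 + 85.67 = 272.38 million.
Unemployment rate = 6.67 / 186.71 = 3.57%.
Labor force participation rate = 186.71 / 272.38 = 68.55%.

Unemployment rate ≈ 3.57%; labor force participation rate ≈ 68.55%.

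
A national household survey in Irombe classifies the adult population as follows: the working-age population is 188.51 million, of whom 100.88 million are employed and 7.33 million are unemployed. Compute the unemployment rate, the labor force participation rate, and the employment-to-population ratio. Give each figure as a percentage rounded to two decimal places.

Unemployment rate ≈ 6.77%; labor force participation rate ≈ 57.40%; employment-population ratio ≈ 53.51%.

Labor force = employed + unemployed = 100.88 + 7.33 = 108.21 million.
Unemployment rate = 7.33 / 108.21 = 6.77%.
Labor force participation rate = 108.21 / 188.51 = 57.40%.
Employment-population ratio = 100.88 / 188.51 = 53.51%.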